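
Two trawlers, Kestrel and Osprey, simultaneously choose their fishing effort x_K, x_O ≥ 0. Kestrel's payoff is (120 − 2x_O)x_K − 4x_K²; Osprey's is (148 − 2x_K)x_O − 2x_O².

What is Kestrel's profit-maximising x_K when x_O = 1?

Expanding Kestrel's payoff: 120x_K − 2x_Ox_K − 4x_K².
∂π/∂x_K = 120 − 2x_O − 8x_K = 0, so x_K = 15 − 0.25x_O.
At x_O = 1: x_K = 15 − 0.25·1 = 14.75.

14.75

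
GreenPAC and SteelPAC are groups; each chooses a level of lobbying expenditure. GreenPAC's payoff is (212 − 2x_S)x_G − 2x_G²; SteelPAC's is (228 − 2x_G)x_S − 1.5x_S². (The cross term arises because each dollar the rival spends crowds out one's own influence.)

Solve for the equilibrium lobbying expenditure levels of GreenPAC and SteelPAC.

22.5, 61

Expanding GreenPAC's payoff: 212x_G − 2x_Sx_G − 2x_G².
∂π/∂x_G = 212 − 2x_S − 4x_G = 0, so x_G = 53 − 0.5x_S.
Likewise for SteelPAC: x_S = 76 − (2/3)x_G.
Plugging x_S into GreenPAC's best response: x_G = 53 − 0.5(76 − (2/3)x_G) ⇒ (2/3)x_G = 15, so x_G = 22.5.
Then x_S = 76 − (2/3)·22.5 = 61.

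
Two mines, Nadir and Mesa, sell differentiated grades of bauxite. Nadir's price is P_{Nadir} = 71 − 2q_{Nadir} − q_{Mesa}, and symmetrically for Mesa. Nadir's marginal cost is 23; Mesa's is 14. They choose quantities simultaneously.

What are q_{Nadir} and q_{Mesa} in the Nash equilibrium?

Mine Nadir's profit: π = q_{Nadir}(71 − 2q_{Nadir} − q_{Mesa}) − 23q_{Nadir}.
∂π/∂q_{Nadir} = 48 − 4q_{Nadir} − q_{Mesa} = 0 ⇒ q_{Nadir} = 12 − 0.25q_{Mesa}.
Similarly q_{Mesa} = 14.25 − 0.25q_{Nadir}.
Plugging q_{Mesa} into Nadir's best response: q_{Nadir} = 12 − 0.25(14.25 − 0.25q_{Nadir}) ⇒ 0.9375q_{Nadir} = 8.4375, so q_{Nadir} = 9.
Then q_{Mesa} = 14.25 − 0.25·9 = 12.

9, 12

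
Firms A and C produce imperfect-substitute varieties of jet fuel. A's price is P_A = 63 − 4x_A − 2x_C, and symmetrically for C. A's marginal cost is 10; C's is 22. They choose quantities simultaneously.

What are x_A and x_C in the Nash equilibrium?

5.7, 3.7

Firm A's profit: π = x_A(63 − 4x_A − 2x_C) − 10x_A.
∂π/∂x_A = 53 − 8x_A − 2x_C = 0 ⇒ x_A = 6.625 − 0.25x_C.
Similarly x_C = 5.125 − 0.25x_A.
Substituting the second reaction function into the first: x_A = 6.625 − 0.25(5.125 − 0.25x_A), which gives 0.9375x_A = 171/32 ⇒ x_A = 5.7.
Then x_C = 5.125 − 0.25·5.7 = 3.7.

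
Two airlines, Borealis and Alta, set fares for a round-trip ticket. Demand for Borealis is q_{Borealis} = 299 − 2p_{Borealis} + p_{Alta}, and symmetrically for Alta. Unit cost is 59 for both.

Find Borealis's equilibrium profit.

12800

Borealis's profit: π = (p_{Borealis} − 59)(299 − 2p_{Borealis} + p_{Alta}).
∂π/∂p_{Borealis} = 417 − 4p_{Borealis} + p_{Alta} = 0 ⇒ p_{Borealis} = 104.25 + 0.25p_{Alta}.
By symmetry p_{Alta} = p_{Borealis}; substituting into the reaction function, 0.75p_{Borealis} = 104.25 and p_{Borealis} = 139.
q_{Borealis} = 299 − 2·139 + 139 = 160.
Profit = (139 − 59)·160 = 12800.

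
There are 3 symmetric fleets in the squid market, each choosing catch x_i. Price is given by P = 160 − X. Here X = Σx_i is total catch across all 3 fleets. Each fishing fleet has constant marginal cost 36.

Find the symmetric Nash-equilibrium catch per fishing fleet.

A representative fishing fleet's profit is π_i = x_i(160 − X) − 36x_i, with X = x_i + Σ_{j≠i} x_j.
First-order condition: 124 − 2x_i − Σ_{j≠i} x_j = 0.
Imposing symmetry (x_j = x for all j) turns Σ_{j≠i} x_j into 2x, so 124 = 4x and x = 31.

31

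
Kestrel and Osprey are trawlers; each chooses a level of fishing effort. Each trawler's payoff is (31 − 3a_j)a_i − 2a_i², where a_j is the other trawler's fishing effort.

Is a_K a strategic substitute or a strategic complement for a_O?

strategic substitutes

Kestrel's payoff is (31 − 3a_O)a_K − 2a_K².
∂π/∂a_K = 31 − 3a_O − 4a_K = 0, so a_K = 7.75 − 0.75a_O.
The best-response slope da_K/da_O = −0.75 < 0: the reaction function is downward-sloping, so the choices are strategic substitutes.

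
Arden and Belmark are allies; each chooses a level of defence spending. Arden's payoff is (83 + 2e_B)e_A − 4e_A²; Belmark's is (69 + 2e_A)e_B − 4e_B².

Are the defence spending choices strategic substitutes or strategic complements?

Expanding Arden's payoff: 83e_A + 2e_Be_A − 4e_A².
∂π/∂e_A = 83 + 2e_B − 8e_A = 0, so e_A = 10.375 + 0.25e_B.
The best-response slope de_A/de_B = 0.25 > 0: the reaction function is upward-sloping, so the choices are strategic complements.

strategic complements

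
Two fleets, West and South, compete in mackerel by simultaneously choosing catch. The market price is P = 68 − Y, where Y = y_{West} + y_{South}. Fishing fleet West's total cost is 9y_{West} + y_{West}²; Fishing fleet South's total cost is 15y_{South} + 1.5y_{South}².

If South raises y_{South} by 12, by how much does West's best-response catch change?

-3

Fishing fleet West's profit: π = y_{West}(68 − (y_{West} + y_{South})) − 9y_{West} − y_{West}².
∂π/∂y_{West} = 59 − 4y_{West} − y_{South} = 0, so y_{West} = 14.75 − 0.25y_{South}.
The reaction-function slope is −0.25, so a 12-unit rise in y_{South} moves y_{West} by −0.25 × 12 = −3. West's best response falls — the actions are strategic substitutes.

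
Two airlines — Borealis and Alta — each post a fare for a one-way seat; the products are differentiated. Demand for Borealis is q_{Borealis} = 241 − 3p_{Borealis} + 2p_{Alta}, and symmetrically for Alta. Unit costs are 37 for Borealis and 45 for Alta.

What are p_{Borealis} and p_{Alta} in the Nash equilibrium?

Borealis's profit: π = (p_{Borealis} − 37)(241 − 3p_{Borealis} + 2p_{Alta}).
∂π/∂p_{Borealis} = 352 − 6p_{Borealis} + 2p_{Alta} = 0 ⇒ p_{Borealis} = 176/3 + (1/3)p_{Alta}.
Similarly p_{Alta} = 188/3 + (1/3)p_{Borealis}.
Solving the two reaction functions simultaneously: (1 − (1/3)(1/3))p_{Borealis} = 176/3 + (1/3)·(188/3), so (8/9)p_{Borealis} = 716/9 and p_{Borealis} = 89.5.
Then p_{Alta} = 188/3 + (1/3)·89.5 = 92.5.

89.5, 92.5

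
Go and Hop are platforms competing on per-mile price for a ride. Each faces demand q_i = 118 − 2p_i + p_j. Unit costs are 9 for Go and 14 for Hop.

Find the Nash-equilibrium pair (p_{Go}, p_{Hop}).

46, 48

Go's profit: π = (p_{Go} − 9)(118 − 2p_{Go} + p_{Hop}).
∂π/∂p_{Go} = 136 − 4p_{Go} + p_{Hop} = 0 ⇒ p_{Go} = 34 + 0.25p_{Hop}.
Similarly p_{Hop} = 36.5 + 0.25p_{Go}.
Plugging p_{Hop} into Go's best response: p_{Go} = 34 + 0.25(36.5 + 0.25p_{Go}) ⇒ 0.9375p_{Go} = 43.125, so p_{Go} = 46.
Then p_{Hop} = 36.5 + 0.25·46 = 48.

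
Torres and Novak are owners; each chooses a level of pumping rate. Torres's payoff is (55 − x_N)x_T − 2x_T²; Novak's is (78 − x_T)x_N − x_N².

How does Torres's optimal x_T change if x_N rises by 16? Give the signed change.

-4

Expanding Torres's payoff: 55x_T − x_Nx_T − 2x_T².
∂π/∂x_T = 55 − x_N − 4x_T = 0, so x_T = 13.75 − 0.25x_N.
The reaction-function slope is −0.25, so a 16-unit rise in x_N moves x_T by −0.25 × 16 = −4. Torres's best response falls — the actions are strategic substitutes.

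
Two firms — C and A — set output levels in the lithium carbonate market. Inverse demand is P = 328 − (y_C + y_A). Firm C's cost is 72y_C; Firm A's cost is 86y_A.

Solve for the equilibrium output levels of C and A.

Firm C's profit: π = y_C(328 − (y_C + y_A)) − 72y_C.
∂π/∂y_C = 256 − 2y_C − y_A = 0, so y_C = 128 − 0.5y_A.
By the same steps for A: y_A = 121 − 0.5y_C.
Plugging y_A into C's best response: y_C = 128 − 0.5(121 − 0.5y_C) ⇒ 0.75y_C = 67.5, so y_C = 90.
Then y_A = 121 − 0.5·90 = 76.

90, 76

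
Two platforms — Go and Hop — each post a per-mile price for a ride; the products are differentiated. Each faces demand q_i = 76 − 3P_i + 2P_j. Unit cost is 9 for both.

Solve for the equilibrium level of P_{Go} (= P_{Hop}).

25.75

Go's profit: π = (P_{Go} − 9)(76 − 3P_{Go} + 2P_{Hop}).
∂π/∂P_{Go} = 103 − 6P_{Go} + 2P_{Hop} = 0 ⇒ P_{Go} = 103/6 + (1/3)P_{Hop}.
By symmetry P_{Hop} = P_{Go}; substituting into the reaction function, (2/3)P_{Go} = 103/6 and P_{Go} = 25.75.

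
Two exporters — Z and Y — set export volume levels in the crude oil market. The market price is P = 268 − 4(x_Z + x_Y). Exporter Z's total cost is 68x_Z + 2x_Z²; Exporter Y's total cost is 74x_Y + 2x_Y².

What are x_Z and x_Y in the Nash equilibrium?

Exporter Z's profit: π = x_Z(268 − 4(x_Z + x_Y)) − 68x_Z − 2x_Z².
∂π/∂x_Z = 200 − 12x_Z − 4x_Y = 0, so x_Z = 50/3 − (1/3)x_Y.
By the same steps for Y: x_Y = 97/6 − (1/3)x_Z.
Plugging x_Y into Z's best response: x_Z = 50/3 − (1/3)(97/6 − (1/3)x_Z) ⇒ (8/9)x_Z = 203/18, so x_Z = 12.6875.
Then x_Y = 97/6 − (1/3)·12.6875 = 11.9375.

12.6875, 11.9375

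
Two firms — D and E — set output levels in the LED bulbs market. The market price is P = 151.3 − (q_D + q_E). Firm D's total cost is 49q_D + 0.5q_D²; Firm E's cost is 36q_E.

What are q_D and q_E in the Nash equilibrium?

Firm D's profit: π = q_D(151.3 − (q_D + q_E)) − 49q_D − 0.5q_D².
∂π/∂q_D = 102.3 − 3q_D − q_E = 0, so q_D = 34.1 − (1/3)q_E.
For E: ∂π/∂q_E = 115.3 − 2q_E − q_D = 0 ⇒ q_E = 57.65 − 0.5q_D.
Solving the two reaction functions simultaneously: (1 − (−1/3)(−0.5))q_D = 34.1 − (1/3)·57.65, so (5/6)q_D = 893/60 and q_D = 17.86.
Then q_E = 57.65 − 0.5·17.86 = 48.72.

17.86, 48.72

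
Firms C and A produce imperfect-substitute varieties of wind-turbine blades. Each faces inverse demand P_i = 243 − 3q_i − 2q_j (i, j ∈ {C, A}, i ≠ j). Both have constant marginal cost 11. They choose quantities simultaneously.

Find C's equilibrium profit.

2523

Firm C's profit: π = q_C(243 − 3q_C − 2q_A) − 11q_C.
∂π/∂q_C = 232 − 6q_C − 2q_A = 0 ⇒ q_C = 116/3 − (1/3)q_A.
By symmetry q_A = q_C; substituting into the reaction function, (4/3)q_C = 116/3 and q_C = 29.
P_C = 243 − 3·29 − 2·29 = 98.
Profit = (98 − 11)·29 = 2523.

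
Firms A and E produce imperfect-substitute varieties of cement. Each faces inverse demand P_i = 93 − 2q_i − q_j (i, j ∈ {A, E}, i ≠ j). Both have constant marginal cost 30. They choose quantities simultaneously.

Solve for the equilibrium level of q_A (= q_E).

Firm A's profit: π = q_A(93 − 2q_A − q_E) − 30q_A.
∂π/∂q_A = 63 − 4q_A − q_E = 0 ⇒ q_A = 15.75 − 0.25q_E.
Setting q_A = q_E in the reaction function: q_A = 15.75 − 0.25q_A, so q_A = 15.75 / 1.25 = 12.6.

12.6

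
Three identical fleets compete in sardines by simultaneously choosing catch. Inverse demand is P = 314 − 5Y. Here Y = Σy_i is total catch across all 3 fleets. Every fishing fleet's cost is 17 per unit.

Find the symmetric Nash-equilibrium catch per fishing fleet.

14.85

A representative fishing fleet's profit is π_i = y_i(314 − 5Y) − 17y_i, with Y = y_i + Σ_{j≠i} y_j.
First-order condition: 297 − 10y_i − 5Σ_{j≠i} y_j = 0.
With identical fishing fleets, set every y_j = y: then 297 − 10y − 10y = 0, i.e. y = 297/20 = 14.85.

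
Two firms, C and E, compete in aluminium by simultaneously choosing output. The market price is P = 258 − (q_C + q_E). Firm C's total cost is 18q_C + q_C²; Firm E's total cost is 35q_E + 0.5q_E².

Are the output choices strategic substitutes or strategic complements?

strategic substitutes

Firm C's profit: π = q_C(258 − (q_C + q_E)) − 18q_C − q_C².
∂π/∂q_C = 240 − 4q_C − q_E = 0, so q_C = 60 − 0.25q_E.
The best-response slope dq_C/dq_E = −0.25 < 0: the reaction function is downward-sloping, so the choices are strategic substitutes.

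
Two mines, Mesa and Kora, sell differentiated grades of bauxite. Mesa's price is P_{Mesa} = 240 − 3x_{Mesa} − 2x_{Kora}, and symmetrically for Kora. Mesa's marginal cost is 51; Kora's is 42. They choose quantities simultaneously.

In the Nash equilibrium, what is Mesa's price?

120.1875

Mine Mesa's profit: π = x_{Mesa}(240 − 3x_{Mesa} − 2x_{Kora}) − 51x_{Mesa}.
∂π/∂x_{Mesa} = 189 − 6x_{Mesa} − 2x_{Kora} = 0 ⇒ x_{Mesa} = 31.5 − (1/3)x_{Kora}.
Similarly x_{Kora} = 33 − (1/3)x_{Mesa}.
Plugging x_{Kora} into Mesa's best response: x_{Mesa} = 31.5 − (1/3)(33 − (1/3)x_{Mesa}) ⇒ (8/9)x_{Mesa} = 20.5, so x_{Mesa} = 23.0625.
Then x_{Kora} = 33 − (1/3)·23.0625 = 25.3125.
P_{Mesa} = 240 − 3·23.0625 − 2·25.3125 = 120.1875.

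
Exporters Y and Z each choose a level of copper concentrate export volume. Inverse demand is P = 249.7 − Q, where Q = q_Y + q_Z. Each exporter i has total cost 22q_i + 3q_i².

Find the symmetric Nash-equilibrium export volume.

25.3

Exporter Y's profit: π = q_Y(249.7 − (q_Y + q_Z)) − 22q_Y − 3q_Y².
∂π/∂q_Y = 227.7 − 8q_Y − q_Z = 0, so q_Y = 28.4625 − 0.125q_Z.
By symmetry q_Z = q_Y; substituting into the reaction function, 1.125q_Y = 28.4625 and q_Y = 25.3.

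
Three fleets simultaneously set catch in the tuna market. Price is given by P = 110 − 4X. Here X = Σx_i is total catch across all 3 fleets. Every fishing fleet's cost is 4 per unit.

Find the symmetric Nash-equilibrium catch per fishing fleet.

6.625

A representative fishing fleet's profit is π_i = x_i(110 − 4X) − 4x_i, with X = x_i + Σ_{j≠i} x_j.
First-order condition: 106 − 8x_i − 4Σ_{j≠i} x_j = 0.
With identical fishing fleets, set every x_j = x: then 106 − 8x − 8x = 0, i.e. x = 106/16 = 6.625.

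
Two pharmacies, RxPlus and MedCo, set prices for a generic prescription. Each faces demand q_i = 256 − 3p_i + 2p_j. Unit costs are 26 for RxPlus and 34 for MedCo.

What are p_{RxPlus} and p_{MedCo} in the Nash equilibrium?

85, 88

RxPlus's profit: π = (p_{RxPlus} − 26)(256 − 3p_{RxPlus} + 2p_{MedCo}).
∂π/∂p_{RxPlus} = 334 − 6p_{RxPlus} + 2p_{MedCo} = 0 ⇒ p_{RxPlus} = 167/3 + (1/3)p_{MedCo}.
Similarly p_{MedCo} = 179/3 + (1/3)p_{RxPlus}.
Solving the two reaction functions simultaneously: (1 − (1/3)(1/3))p_{RxPlus} = 167/3 + (1/3)·(179/3), so (8/9)p_{RxPlus} = 680/9 and p_{RxPlus} = 85.
Then p_{MedCo} = 179/3 + (1/3)·85 = 88.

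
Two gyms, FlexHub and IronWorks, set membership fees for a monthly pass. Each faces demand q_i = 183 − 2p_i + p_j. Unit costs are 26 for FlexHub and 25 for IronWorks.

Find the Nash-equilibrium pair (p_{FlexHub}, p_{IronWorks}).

78.2, 77.8

FlexHub's profit: π = (p_{FlexHub} − 26)(183 − 2p_{FlexHub} + p_{IronWorks}).
∂π/∂p_{FlexHub} = 235 − 4p_{FlexHub} + p_{IronWorks} = 0 ⇒ p_{FlexHub} = 58.75 + 0.25p_{IronWorks}.
Similarly p_{IronWorks} = 58.25 + 0.25p_{FlexHub}.
Substituting the second reaction function into the first: p_{FlexHub} = 58.75 + 0.25(58.25 + 0.25p_{FlexHub}), which gives 0.9375p_{FlexHub} = 73.3125 ⇒ p_{FlexHub} = 78.2.
Then p_{IronWorks} = 58.25 + 0.25·78.2 = 77.8.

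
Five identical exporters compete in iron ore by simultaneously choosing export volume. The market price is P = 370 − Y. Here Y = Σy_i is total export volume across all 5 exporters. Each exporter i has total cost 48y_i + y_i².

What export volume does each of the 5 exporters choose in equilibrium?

A representative exporter's profit is π_i = y_i(370 − Y) − 48y_i − y_i², with Y = y_i + Σ_{j≠i} y_j.
First-order condition: 322 − 4y_i − Σ_{j≠i} y_j = 0.
With identical exporters, set every y_j = y: then 322 − 4y − 4y = 0, i.e. y = 322/8 = 40.25.

40.25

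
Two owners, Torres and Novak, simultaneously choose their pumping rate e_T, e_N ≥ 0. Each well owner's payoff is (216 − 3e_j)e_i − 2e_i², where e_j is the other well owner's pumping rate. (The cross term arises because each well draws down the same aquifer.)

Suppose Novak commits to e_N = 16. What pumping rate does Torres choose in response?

42

Torres's payoff is (216 − 3e_N)e_T − 2e_T².
∂π/∂e_T = 216 − 3e_N − 4e_T = 0, so e_T = 54 − 0.75e_N.
At e_N = 16: e_T = 54 − 0.75·16 = 42.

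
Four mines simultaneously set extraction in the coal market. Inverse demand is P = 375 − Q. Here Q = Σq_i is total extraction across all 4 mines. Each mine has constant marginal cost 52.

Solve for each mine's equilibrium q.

64.6

A representative mine's profit is π_i = q_i(375 − Q) − 52q_i, with Q = q_i + Σ_{j≠i} q_j.
First-order condition: 323 − 2q_i − Σ_{j≠i} q_j = 0.
Imposing symmetry (q_j = q for all j) turns Σ_{j≠i} q_j into 3q, so 323 = 5q and q = 64.6.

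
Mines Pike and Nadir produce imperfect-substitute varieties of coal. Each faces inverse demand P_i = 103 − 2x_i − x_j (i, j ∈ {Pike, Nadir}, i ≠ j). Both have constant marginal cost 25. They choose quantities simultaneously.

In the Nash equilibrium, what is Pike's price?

56.2

Mine Pike's profit: π = x_{Pike}(103 − 2x_{Pike} − x_{Nadir}) − 25x_{Pike}.
∂π/∂x_{Pike} = 78 − 4x_{Pike} − x_{Nadir} = 0 ⇒ x_{Pike} = 19.5 − 0.25x_{Nadir}.
By symmetry x_{Nadir} = x_{Pike}; substituting into the reaction function, 1.25x_{Pike} = 19.5 and x_{Pike} = 15.6.
P_{Pike} = 103 − 2·15.6 − 15.6 = 56.2.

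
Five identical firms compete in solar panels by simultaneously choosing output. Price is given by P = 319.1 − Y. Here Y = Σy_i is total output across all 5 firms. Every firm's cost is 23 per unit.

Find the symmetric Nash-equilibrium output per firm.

49.35

A representative firm's profit is π_i = y_i(319.1 − Y) − 23y_i, with Y = y_i + Σ_{j≠i} y_j.
First-order condition: 296.1 − 2y_i − Σ_{j≠i} y_j = 0.
Imposing symmetry (y_j = y for all j) turns Σ_{j≠i} y_j into 4y, so 296.1 = 6y and y = 49.35.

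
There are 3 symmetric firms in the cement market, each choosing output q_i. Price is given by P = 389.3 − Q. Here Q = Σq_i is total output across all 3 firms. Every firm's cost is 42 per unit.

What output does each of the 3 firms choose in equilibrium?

86.825

A representative firm's profit is π_i = q_i(389.3 − Q) − 42q_i, with Q = q_i + Σ_{j≠i} q_j.
First-order condition: 347.3 − 2q_i − Σ_{j≠i} q_j = 0.
In a symmetric equilibrium every firm chooses the same q, so Σ_{j≠i} q_j = 2q. The condition becomes 347.3 − 4q = 0, giving q = 347.3/4 = 86.825.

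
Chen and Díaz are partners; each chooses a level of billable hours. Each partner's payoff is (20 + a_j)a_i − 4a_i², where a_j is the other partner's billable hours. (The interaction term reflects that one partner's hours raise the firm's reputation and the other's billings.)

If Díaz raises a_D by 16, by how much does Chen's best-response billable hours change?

2

Chen's payoff is (20 + a_D)a_C − 4a_C².
∂π/∂a_C = 20 + a_D − 8a_C = 0, so a_C = 2.5 + 0.125a_D.
The reaction-function slope is 0.125, so a 16-unit rise in a_D moves a_C by 0.125 × 16 = 2. Chen's best response rises — the actions are strategic complements.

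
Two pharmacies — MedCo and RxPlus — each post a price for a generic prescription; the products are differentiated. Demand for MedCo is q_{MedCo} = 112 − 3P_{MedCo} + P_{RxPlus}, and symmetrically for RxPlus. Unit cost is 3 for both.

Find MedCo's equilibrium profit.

MedCo's profit: π = (P_{MedCo} − 3)(112 − 3P_{MedCo} + P_{RxPlus}).
∂π/∂P_{MedCo} = 121 − 6P_{MedCo} + P_{RxPlus} = 0 ⇒ P_{MedCo} = 121/6 + (1/6)P_{RxPlus}.
By symmetry P_{RxPlus} = P_{MedCo}; substituting into the reaction function, (5/6)P_{MedCo} = 121/6 and P_{MedCo} = 24.2.
q_{MedCo} = 112 − 3·24.2 + 24.2 = 63.6.
Profit = (24.2 − 3)·63.6 = 1348.32.

1348.32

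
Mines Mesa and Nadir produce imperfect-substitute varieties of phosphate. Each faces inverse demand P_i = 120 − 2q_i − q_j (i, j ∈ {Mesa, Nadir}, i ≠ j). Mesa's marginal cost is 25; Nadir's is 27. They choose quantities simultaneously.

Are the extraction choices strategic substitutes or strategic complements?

Mine Mesa's profit: π = q_{Mesa}(120 − 2q_{Mesa} − q_{Nadir}) − 25q_{Mesa}.
∂π/∂q_{Mesa} = 95 − 4q_{Mesa} − q_{Nadir} = 0 ⇒ q_{Mesa} = 23.75 − 0.25q_{Nadir}.
The best-response slope dq_{Mesa}/dq_{Nadir} = −0.25 < 0: the reaction function is downward-sloping, so the choices are strategic substitutes.

strategic substitutes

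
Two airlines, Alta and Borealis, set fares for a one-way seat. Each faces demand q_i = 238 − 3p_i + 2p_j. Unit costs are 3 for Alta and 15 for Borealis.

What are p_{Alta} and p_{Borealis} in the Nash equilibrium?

64, 68.5

Alta's profit: π = (p_{Alta} − 3)(238 − 3p_{Alta} + 2p_{Borealis}).
∂π/∂p_{Alta} = 247 − 6p_{Alta} + 2p_{Borealis} = 0 ⇒ p_{Alta} = 247/6 + (1/3)p_{Borealis}.
Similarly p_{Borealis} = 283/6 + (1/3)p_{Alta}.
Substituting the second reaction function into the first: p_{Alta} = 247/6 + (1/3)(283/6 + (1/3)p_{Alta}), which gives (8/9)p_{Alta} = 512/9 ⇒ p_{Alta} = 64.
Then p_{Borealis} = 283/6 + (1/3)·64 = 68.5.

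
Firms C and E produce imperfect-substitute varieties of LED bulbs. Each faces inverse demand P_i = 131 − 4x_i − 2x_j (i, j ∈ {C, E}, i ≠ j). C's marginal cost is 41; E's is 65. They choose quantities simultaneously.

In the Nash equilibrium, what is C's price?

80.2

Firm C's profit: π = x_C(131 − 4x_C − 2x_E) − 41x_C.
∂π/∂x_C = 90 − 8x_C − 2x_E = 0 ⇒ x_C = 11.25 − 0.25x_E.
Similarly x_E = 8.25 − 0.25x_C.
Plugging x_E into C's best response: x_C = 11.25 − 0.25(8.25 − 0.25x_C) ⇒ 0.9375x_C = 9.1875, so x_C = 9.8.
Then x_E = 8.25 − 0.25·9.8 = 5.8.
P_C = 131 − 4·9.8 − 2·5.8 = 80.2.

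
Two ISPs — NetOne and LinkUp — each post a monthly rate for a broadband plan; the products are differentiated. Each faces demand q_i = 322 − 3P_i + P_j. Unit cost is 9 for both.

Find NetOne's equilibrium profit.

11089.92

NetOne's profit: π = (P_{NetOne} − 9)(322 − 3P_{NetOne} + P_{LinkUp}).
∂π/∂P_{NetOne} = 349 − 6P_{NetOne} + P_{LinkUp} = 0 ⇒ P_{NetOne} = 349/6 + (1/6)P_{LinkUp}.
The game is symmetric, so in equilibrium P_{LinkUp} = P_{NetOne}: the reaction function gives (5/6)P_{NetOne} = 349/6, hence P_{NetOne} = 69.8.
q_{NetOne} = 322 − 3·69.8 + 69.8 = 182.4.
Profit = (69.8 − 9)·182.4 = 11089.92.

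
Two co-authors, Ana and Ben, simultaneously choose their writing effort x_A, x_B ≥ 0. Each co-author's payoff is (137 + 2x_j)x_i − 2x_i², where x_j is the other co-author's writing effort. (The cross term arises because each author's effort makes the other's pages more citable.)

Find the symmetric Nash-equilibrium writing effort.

68.5

Ana's payoff is (137 + 2x_B)x_A − 2x_A².
∂π/∂x_A = 137 + 2x_B − 4x_A = 0, so x_A = 34.25 + 0.5x_B.
Setting x_A = x_B in the reaction function: x_A = 34.25 + 0.5x_A, so x_A = 34.25 / 0.5 = 68.5.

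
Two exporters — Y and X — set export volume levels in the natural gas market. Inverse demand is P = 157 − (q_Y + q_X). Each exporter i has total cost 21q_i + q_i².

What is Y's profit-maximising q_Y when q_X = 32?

26

Exporter Y's profit: π = q_Y(157 − (q_Y + q_X)) − 21q_Y − q_Y².
∂π/∂q_Y = 136 − 4q_Y − q_X = 0, so q_Y = 34 − 0.25q_X.
At q_X = 32: q_Y = 34 − 0.25·32 = 26.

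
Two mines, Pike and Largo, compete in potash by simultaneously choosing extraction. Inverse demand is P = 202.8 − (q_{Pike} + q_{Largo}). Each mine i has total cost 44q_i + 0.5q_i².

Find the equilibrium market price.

123.4

Mine Pike's profit: π = q_{Pike}(202.8 − (q_{Pike} + q_{Largo})) − 44q_{Pike} − 0.5q_{Pike}².
∂π/∂q_{Pike} = 158.8 − 3q_{Pike} − q_{Largo} = 0, so q_{Pike} = 794/15 − (1/3)q_{Largo}.
By symmetry q_{Largo} = q_{Pike}; substituting into the reaction function, (4/3)q_{Pike} = 794/15 and q_{Pike} = 39.7.
Equilibrium price: P = 202.8 − 79.4 = 123.4.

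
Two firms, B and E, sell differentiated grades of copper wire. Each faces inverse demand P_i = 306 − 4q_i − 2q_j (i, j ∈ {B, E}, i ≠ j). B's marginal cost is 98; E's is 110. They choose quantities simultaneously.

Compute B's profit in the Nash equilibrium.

1797.76

Firm B's profit: π = q_B(306 − 4q_B − 2q_E) − 98q_B.
∂π/∂q_B = 208 − 8q_B − 2q_E = 0 ⇒ q_B = 26 − 0.25q_E.
Similarly q_E = 24.5 − 0.25q_B.
Substituting the second reaction function into the first: q_B = 26 − 0.25(24.5 − 0.25q_B), which gives 0.9375q_B = 19.875 ⇒ q_B = 21.2.
Then q_E = 24.5 − 0.25·21.2 = 19.2.
P_B = 306 − 4·21.2 − 2·19.2 = 182.8.
Profit = (182.8 − 98)·21.2 = 1797.76.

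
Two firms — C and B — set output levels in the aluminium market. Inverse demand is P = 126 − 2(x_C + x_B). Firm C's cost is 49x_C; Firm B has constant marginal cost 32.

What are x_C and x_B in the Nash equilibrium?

Firm C's profit: π = x_C(126 − 2(x_C + x_B)) − 49x_C.
∂π/∂x_C = 77 − 4x_C − 2x_B = 0, so x_C = 19.25 − 0.5x_B.
By the same steps for B: x_B = 23.5 − 0.5x_C.
Solving the two reaction functions simultaneously: (1 − (−0.5)(−0.5))x_C = 19.25 − 0.5·23.5, so 0.75x_C = 7.5 and x_C = 10.
Then x_B = 23.5 − 0.5·10 = 18.5.

10, 18.5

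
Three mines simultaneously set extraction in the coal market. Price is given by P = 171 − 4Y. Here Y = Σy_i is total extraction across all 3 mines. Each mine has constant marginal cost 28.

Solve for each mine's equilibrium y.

8.9375

A representative mine's profit is π_i = y_i(171 − 4Y) − 28y_i, with Y = y_i + Σ_{j≠i} y_j.
First-order condition: 143 − 8y_i − 4Σ_{j≠i} y_j = 0.
Imposing symmetry (y_j = y for all j) turns Σ_{j≠i} y_j into 2y, so 143 = 16y and y = 8.9375.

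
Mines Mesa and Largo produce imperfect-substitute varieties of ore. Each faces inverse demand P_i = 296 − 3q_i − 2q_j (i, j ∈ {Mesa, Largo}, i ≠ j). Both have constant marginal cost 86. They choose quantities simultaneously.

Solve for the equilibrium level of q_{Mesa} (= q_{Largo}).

26.25

Mine Mesa's profit: π = q_{Mesa}(296 − 3q_{Mesa} − 2q_{Largo}) − 86q_{Mesa}.
∂π/∂q_{Mesa} = 210 − 6q_{Mesa} − 2q_{Largo} = 0 ⇒ q_{Mesa} = 35 − (1/3)q_{Largo}.
By symmetry q_{Largo} = q_{Mesa}; substituting into the reaction function, (4/3)q_{Mesa} = 35 and q_{Mesa} = 26.25.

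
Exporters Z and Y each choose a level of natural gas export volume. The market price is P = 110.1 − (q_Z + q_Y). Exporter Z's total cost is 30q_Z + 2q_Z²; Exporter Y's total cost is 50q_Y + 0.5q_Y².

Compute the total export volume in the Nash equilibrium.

Exporter Z's profit: π = q_Z(110.1 − (q_Z + q_Y)) − 30q_Z − 2q_Z².
∂π/∂q_Z = 80.1 − 6q_Z − q_Y = 0, so q_Z = 13.35 − (1/6)q_Y.
For Y: ∂π/∂q_Y = 60.1 − 3q_Y − q_Z = 0 ⇒ q_Y = 601/30 − (1/3)q_Z.
Plugging q_Y into Z's best response: q_Z = 13.35 − (1/6)(601/30 − (1/3)q_Z) ⇒ (17/18)q_Z = 901/90, so q_Z = 10.6.
Then q_Y = 601/30 − (1/3)·10.6 = 16.5.
Total export volume: 10.6 + 16.5 = 27.1.

27.1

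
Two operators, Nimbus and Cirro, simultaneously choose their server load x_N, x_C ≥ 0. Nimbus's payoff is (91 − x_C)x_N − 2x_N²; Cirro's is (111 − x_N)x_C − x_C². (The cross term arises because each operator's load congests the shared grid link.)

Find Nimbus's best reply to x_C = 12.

Expanding Nimbus's payoff: 91x_N − x_Cx_N − 2x_N².
∂π/∂x_N = 91 − x_C − 4x_N = 0, so x_N = 22.75 − 0.25x_C.
At x_C = 12: x_N = 22.75 − 0.25·12 = 19.75.

19.75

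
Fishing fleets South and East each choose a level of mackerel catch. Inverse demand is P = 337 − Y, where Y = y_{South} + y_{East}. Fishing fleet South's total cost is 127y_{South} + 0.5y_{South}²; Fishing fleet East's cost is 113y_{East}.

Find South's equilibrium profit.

2304.96

Fishing fleet South's profit: π = y_{South}(337 − (y_{South} + y_{East})) − 127y_{South} − 0.5y_{South}².
∂π/∂y_{South} = 210 − 3y_{South} − y_{East} = 0, so y_{South} = 70 − (1/3)y_{East}.
For East: ∂π/∂y_{East} = 224 − 2y_{East} − y_{South} = 0 ⇒ y_{East} = 112 − 0.5y_{South}.
Plugging y_{East} into South's best response: y_{South} = 70 − (1/3)(112 − 0.5y_{South}) ⇒ (5/6)y_{South} = 98/3, so y_{South} = 39.2.
Then y_{East} = 112 − 0.5·39.2 = 92.4.
Price P = 337 − 131.6 = 205.4.
South's profit: (205.4 − 127)·39.2 − 0.5(39.2)² = 2304.96.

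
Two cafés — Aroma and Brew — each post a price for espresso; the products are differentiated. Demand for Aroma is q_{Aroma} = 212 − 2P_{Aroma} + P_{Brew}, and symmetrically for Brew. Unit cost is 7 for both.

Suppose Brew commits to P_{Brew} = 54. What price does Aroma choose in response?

Aroma's profit: π = (P_{Aroma} − 7)(212 − 2P_{Aroma} + P_{Brew}).
∂π/∂P_{Aroma} = 226 − 4P_{Aroma} + P_{Brew} = 0 ⇒ P_{Aroma} = 56.5 + 0.25P_{Brew}.
At P_{Brew} = 54: P_{Aroma} = 56.5 + 0.25·54 = 70.

70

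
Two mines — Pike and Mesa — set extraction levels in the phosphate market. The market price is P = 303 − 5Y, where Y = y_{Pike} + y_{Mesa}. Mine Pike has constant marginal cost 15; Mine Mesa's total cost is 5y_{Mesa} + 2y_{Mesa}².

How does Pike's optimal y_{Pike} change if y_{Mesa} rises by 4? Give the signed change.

-2

Mine Pike's profit: π = y_{Pike}(303 − 5(y_{Pike} + y_{Mesa})) − 15y_{Pike}.
∂π/∂y_{Pike} = 288 − 10y_{Pike} − 5y_{Mesa} = 0, so y_{Pike} = 28.8 − 0.5y_{Mesa}.
The reaction-function slope is −0.5, so a 4-unit rise in y_{Mesa} moves y_{Pike} by −0.5 × 4 = −2. Pike's best response falls — the actions are strategic substitutes.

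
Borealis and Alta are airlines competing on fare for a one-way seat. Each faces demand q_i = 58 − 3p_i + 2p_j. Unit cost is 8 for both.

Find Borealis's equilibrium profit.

468.75

Borealis's profit: π = (p_{Borealis} − 8)(58 − 3p_{Borealis} + 2p_{Alta}).
∂π/∂p_{Borealis} = 82 − 6p_{Borealis} + 2p_{Alta} = 0 ⇒ p_{Borealis} = 41/3 + (1/3)p_{Alta}.
The game is symmetric, so in equilibrium p_{Alta} = p_{Borealis}: the reaction function gives (2/3)p_{Borealis} = 41/3, hence p_{Borealis} = 20.5.
q_{Borealis} = 58 − 3·20.5 + 2·20.5 = 37.5.
Profit = (20.5 − 8)·37.5 = 468.75.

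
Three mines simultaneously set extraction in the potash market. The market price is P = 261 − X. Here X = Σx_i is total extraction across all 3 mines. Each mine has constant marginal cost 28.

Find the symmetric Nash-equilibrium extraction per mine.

A representative mine's profit is π_i = x_i(261 − X) − 28x_i, with X = x_i + Σ_{j≠i} x_j.
First-order condition: 233 − 2x_i − Σ_{j≠i} x_j = 0.
In a symmetric equilibrium every mine chooses the same x, so Σ_{j≠i} x_j = 2x. The condition becomes 233 − 4x = 0, giving x = 233/4 = 58.25.

58.25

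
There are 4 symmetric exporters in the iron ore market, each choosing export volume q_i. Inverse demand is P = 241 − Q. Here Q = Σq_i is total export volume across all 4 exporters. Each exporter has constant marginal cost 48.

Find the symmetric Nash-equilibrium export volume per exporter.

38.6

A representative exporter's profit is π_i = q_i(241 − Q) − 48q_i, with Q = q_i + Σ_{j≠i} q_j.
First-order condition: 193 − 2q_i − Σ_{j≠i} q_j = 0.
With identical exporters, set every q_j = q: then 193 − 2q − 3q = 0, i.e. q = 193/5 = 38.6.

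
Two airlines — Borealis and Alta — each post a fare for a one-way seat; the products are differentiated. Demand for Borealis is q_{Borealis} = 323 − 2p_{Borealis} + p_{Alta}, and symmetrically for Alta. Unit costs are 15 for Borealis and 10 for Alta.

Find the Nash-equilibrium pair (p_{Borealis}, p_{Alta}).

Borealis's profit: π = (p_{Borealis} − 15)(323 − 2p_{Borealis} + p_{Alta}).
∂π/∂p_{Borealis} = 353 − 4p_{Borealis} + p_{Alta} = 0 ⇒ p_{Borealis} = 88.25 + 0.25p_{Alta}.
Similarly p_{Alta} = 85.75 + 0.25p_{Borealis}.
Plugging p_{Alta} into Borealis's best response: p_{Borealis} = 88.25 + 0.25(85.75 + 0.25p_{Borealis}) ⇒ 0.9375p_{Borealis} = 109.6875, so p_{Borealis} = 117.
Then p_{Alta} = 85.75 + 0.25·117 = 115.

117, 115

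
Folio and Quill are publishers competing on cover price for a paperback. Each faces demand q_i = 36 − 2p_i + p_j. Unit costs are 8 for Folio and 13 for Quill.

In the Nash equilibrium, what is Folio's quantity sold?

Folio's profit: π = (p_{Folio} − 8)(36 − 2p_{Folio} + p_{Quill}).
∂π/∂p_{Folio} = 52 − 4p_{Folio} + p_{Quill} = 0 ⇒ p_{Folio} = 13 + 0.25p_{Quill}.
Similarly p_{Quill} = 15.5 + 0.25p_{Folio}.
Solving the two reaction functions simultaneously: (1 − (0.25)(0.25))p_{Folio} = 13 + 0.25·15.5, so 0.9375p_{Folio} = 16.875 and p_{Folio} = 18.
Then p_{Quill} = 15.5 + 0.25·18 = 20.
q_{Folio} = 36 − 2·18 + 20 = 20.

20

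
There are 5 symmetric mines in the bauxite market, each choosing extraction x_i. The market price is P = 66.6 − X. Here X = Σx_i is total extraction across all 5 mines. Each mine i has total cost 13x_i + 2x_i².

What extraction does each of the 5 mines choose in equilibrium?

A representative mine's profit is π_i = x_i(66.6 − X) − 13x_i − 2x_i², with X = x_i + Σ_{j≠i} x_j.
First-order condition: 53.6 − 6x_i − Σ_{j≠i} x_j = 0.
With identical mines, set every x_j = x: then 53.6 − 6x − 4x = 0, i.e. x = 53.6/10 = 5.36.

5.36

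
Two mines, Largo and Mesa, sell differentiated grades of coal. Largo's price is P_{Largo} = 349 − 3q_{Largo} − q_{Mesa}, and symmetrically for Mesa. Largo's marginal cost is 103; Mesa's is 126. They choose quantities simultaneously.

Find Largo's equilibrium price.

210.4

Mine Largo's profit: π = q_{Largo}(349 − 3q_{Largo} − q_{Mesa}) − 103q_{Largo}.
∂π/∂q_{Largo} = 246 − 6q_{Largo} − q_{Mesa} = 0 ⇒ q_{Largo} = 41 − (1/6)q_{Mesa}.
Similarly q_{Mesa} = 223/6 − (1/6)q_{Largo}.
Plugging q_{Mesa} into Largo's best response: q_{Largo} = 41 − (1/6)(223/6 − (1/6)q_{Largo}) ⇒ (35/36)q_{Largo} = 1253/36, so q_{Largo} = 35.8.
Then q_{Mesa} = 223/6 − (1/6)·35.8 = 31.2.
P_{Largo} = 349 − 3·35.8 − 31.2 = 210.4.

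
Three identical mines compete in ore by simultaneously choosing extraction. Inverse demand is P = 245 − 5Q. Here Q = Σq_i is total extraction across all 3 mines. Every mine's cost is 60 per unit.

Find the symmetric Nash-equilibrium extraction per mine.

A representative mine's profit is π_i = q_i(245 − 5Q) − 60q_i, with Q = q_i + Σ_{j≠i} q_j.
First-order condition: 185 − 10q_i − 5Σ_{j≠i} q_j = 0.
In a symmetric equilibrium every mine chooses the same q, so Σ_{j≠i} q_j = 2q. The condition becomes 185 − 20q = 0, giving q = 185/20 = 9.25.

9.25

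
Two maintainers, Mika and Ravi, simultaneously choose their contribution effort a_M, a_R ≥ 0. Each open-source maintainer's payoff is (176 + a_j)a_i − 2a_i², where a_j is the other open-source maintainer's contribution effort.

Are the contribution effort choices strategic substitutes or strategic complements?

Mika's payoff is (176 + a_R)a_M − 2a_M².
∂π/∂a_M = 176 + a_R − 4a_M = 0, so a_M = 44 + 0.25a_R.
The best-response slope da_M/da_R = 0.25 > 0: the reaction function is upward-sloping, so the choices are strategic complements.

strategic complements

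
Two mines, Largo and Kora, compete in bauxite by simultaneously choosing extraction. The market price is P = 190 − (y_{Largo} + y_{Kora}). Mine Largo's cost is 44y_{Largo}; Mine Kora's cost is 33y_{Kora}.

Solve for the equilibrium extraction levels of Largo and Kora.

Mine Largo's profit: π = y_{Largo}(190 − (y_{Largo} + y_{Kora})) − 44y_{Largo}.
∂π/∂y_{Largo} = 146 − 2y_{Largo} − y_{Kora} = 0, so y_{Largo} = 73 − 0.5y_{Kora}.
By the same steps for Kora: y_{Kora} = 78.5 − 0.5y_{Largo}.
Plugging y_{Kora} into Largo's best response: y_{Largo} = 73 − 0.5(78.5 − 0.5y_{Largo}) ⇒ 0.75y_{Largo} = 33.75, so y_{Largo} = 45.
Then y_{Kora} = 78.5 − 0.5·45 = 56.

45, 56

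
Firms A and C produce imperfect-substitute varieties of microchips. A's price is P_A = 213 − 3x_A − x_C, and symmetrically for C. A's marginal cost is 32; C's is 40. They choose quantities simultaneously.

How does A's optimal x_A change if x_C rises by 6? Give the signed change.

Firm A's profit: π = x_A(213 − 3x_A − x_C) − 32x_A.
∂π/∂x_A = 181 − 6x_A − x_C = 0 ⇒ x_A = 181/6 − (1/6)x_C.
The reaction-function slope is −1/6, so a 6-unit rise in x_C moves x_A by −1/6 × 6 = −1. A's best response falls — the actions are strategic substitutes.

-1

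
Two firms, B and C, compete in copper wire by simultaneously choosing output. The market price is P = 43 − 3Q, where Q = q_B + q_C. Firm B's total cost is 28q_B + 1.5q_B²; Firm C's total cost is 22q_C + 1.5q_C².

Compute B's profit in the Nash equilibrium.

Firm B's profit: π = q_B(43 − 3(q_B + q_C)) − 28q_B − 1.5q_B².
∂π/∂q_B = 15 − 9q_B − 3q_C = 0, so q_B = 5/3 − (1/3)q_C.
By the same steps for C: q_C = 7/3 − (1/3)q_B.
Solving the two reaction functions simultaneously: (1 − (−1/3)(−1/3))q_B = 5/3 − (1/3)·(7/3), so (8/9)q_B = 8/9 and q_B = 1.
Then q_C = 7/3 − (1/3)·1 = 2.
Price P = 43 − 3·3 = 34.
B's profit: (34 − 28)·1 − 1.5(1)² = 4.5.

4.5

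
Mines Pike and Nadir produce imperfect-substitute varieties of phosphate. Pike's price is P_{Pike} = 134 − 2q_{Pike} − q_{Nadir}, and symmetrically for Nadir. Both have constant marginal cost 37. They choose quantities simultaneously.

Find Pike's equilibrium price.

Mine Pike's profit: π = q_{Pike}(134 − 2q_{Pike} − q_{Nadir}) − 37q_{Pike}.
∂π/∂q_{Pike} = 97 − 4q_{Pike} − q_{Nadir} = 0 ⇒ q_{Pike} = 24.25 − 0.25q_{Nadir}.
The game is symmetric, so in equilibrium q_{Nadir} = q_{Pike}: the reaction function gives 1.25q_{Pike} = 24.25, hence q_{Pike} = 19.4.
P_{Pike} = 134 − 2·19.4 − 19.4 = 75.8.

75.8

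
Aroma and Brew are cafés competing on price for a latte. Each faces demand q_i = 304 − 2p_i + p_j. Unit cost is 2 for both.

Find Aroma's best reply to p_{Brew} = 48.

Aroma's profit: π = (p_{Aroma} − 2)(304 − 2p_{Aroma} + p_{Brew}).
∂π/∂p_{Aroma} = 308 − 4p_{Aroma} + p_{Brew} = 0 ⇒ p_{Aroma} = 77 + 0.25p_{Brew}.
At p_{Brew} = 48: p_{Aroma} = 77 + 0.25·48 = 89.

89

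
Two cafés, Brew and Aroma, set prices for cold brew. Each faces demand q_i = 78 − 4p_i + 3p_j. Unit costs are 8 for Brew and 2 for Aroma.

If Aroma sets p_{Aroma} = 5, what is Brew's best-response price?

Brew's profit: π = (p_{Brew} − 8)(78 − 4p_{Brew} + 3p_{Aroma}).
∂π/∂p_{Brew} = 110 − 8p_{Brew} + 3p_{Aroma} = 0 ⇒ p_{Brew} = 13.75 + 0.375p_{Aroma}.
At p_{Aroma} = 5: p_{Brew} = 13.75 + 0.375·5 = 15.625.

15.625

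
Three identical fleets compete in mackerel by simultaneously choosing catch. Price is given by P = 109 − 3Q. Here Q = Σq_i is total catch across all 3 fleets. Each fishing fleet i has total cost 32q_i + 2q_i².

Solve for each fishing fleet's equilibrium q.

4.8125

A representative fishing fleet's profit is π_i = q_i(109 − 3Q) − 32q_i − 2q_i², with Q = q_i + Σ_{j≠i} q_j.
First-order condition: 77 − 10q_i − 3Σ_{j≠i} q_j = 0.
Imposing symmetry (q_j = q for all j) turns Σ_{j≠i} q_j into 2q, so 77 = 16q and q = 4.8125.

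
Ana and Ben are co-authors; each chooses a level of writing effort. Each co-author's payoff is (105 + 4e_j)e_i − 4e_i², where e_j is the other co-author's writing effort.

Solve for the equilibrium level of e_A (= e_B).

26.25

Ana's payoff is (105 + 4e_B)e_A − 4e_A².
∂π/∂e_A = 105 + 4e_B − 8e_A = 0, so e_A = 13.125 + 0.5e_B.
By symmetry e_B = e_A; substituting into the reaction function, 0.5e_A = 13.125 and e_A = 26.25.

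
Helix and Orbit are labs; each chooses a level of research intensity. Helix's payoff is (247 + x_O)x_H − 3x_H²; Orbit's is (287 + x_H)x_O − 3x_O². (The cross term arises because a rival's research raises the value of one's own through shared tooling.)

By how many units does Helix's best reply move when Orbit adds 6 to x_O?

Expanding Helix's payoff: 247x_H + x_Ox_H − 3x_H².
∂π/∂x_H = 247 + x_O − 6x_H = 0, so x_H = 247/6 + (1/6)x_O.
The reaction-function slope is 1/6, so a 6-unit rise in x_O moves x_H by 1/6 × 6 = 1. Helix's best response rises — the actions are strategic complements.

1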